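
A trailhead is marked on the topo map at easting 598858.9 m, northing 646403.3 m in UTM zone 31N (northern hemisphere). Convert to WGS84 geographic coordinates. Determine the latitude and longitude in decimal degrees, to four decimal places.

lat 5.8473°, lon 3.8930°

Zone 31N: λ₀ = 3°, k₀ = 0.9996, false easting 500000 m.
Meridian distance M = (N − FN)/k₀ = 646662.0 m.
Inverse transverse Mercator on WGS84 gives φ = 5.84729986°, λ = 3.89299998°.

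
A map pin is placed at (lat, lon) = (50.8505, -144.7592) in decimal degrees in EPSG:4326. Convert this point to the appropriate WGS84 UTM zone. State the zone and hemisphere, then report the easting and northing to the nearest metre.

Zone 6N: E 657733 m, N 5635593 m

Longitude -144.7592° lies in the 6° band [-150°, -144°), giving zone 6; latitude is north of the equator, so 6N.
Zone 6 central meridian λ₀ = 6×6 − 183 = -147°; Δλ = +2.2408°.
Transverse Mercator on WGS84 with k₀ = 0.9996 gives E = 657732.667 m, N = 5635592.652 m.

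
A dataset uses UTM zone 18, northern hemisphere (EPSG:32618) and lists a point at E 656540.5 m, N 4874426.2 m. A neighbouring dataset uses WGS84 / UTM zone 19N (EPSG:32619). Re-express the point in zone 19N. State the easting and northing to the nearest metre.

E 175536 m, N 4880541 m

UTM 18N → geographic: φ = 44.00630027°, λ = -73.04730023°.
UTM 19N (λ₀ = -69°) forward: E = 175535.998 m, N = 4880540.976 m.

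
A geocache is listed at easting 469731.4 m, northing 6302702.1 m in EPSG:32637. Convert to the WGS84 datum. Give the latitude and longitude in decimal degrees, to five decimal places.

Zone 37N: λ₀ = 39°, k₀ = 0.9996, false easting 500000 m.
Meridian distance M = (N − FN)/k₀ = 6305224.2 m.
Inverse transverse Mercator on WGS84 gives φ = 56.86710004°, λ = 38.50350001°.

lat 56.86710°, lon 38.50350°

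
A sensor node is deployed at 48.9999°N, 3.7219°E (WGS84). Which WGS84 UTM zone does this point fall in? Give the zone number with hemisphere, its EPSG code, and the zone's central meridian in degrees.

Zone 31N (EPSG:32631), central meridian 3°

UTM zone = ⌊(λ + 180)/6⌋ + 1; 3.7219° ∈ [0°, 6°) → zone 31.
Hemisphere: N (φ ≥ 0).
Central meridian λ₀ = 6×31 − 183 = 3°.
EPSG code: 32631.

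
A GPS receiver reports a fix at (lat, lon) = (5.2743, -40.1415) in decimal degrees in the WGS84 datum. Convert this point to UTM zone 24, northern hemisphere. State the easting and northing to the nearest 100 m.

E 373500 m, N 583100 m

Zone 24 central meridian λ₀ = 6×24 − 183 = -39°; Δλ = -1.1415°.
Transverse Mercator on WGS84 with k₀ = 0.9996 gives E = 373505.570 m, N = 583100.972 m.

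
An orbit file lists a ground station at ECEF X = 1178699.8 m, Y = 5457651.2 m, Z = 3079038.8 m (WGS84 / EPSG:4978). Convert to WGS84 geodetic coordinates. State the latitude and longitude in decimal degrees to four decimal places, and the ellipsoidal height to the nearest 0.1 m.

lat 29.0377°, lon 77.8129°, h 3056.7 m

λ = atan2(Y, X) = 77.81290003°; p = √(X²+Y²) = 5583483.7 m.
Bowring's method on WGS84 (a = 6378137 m, b = 6356752.314 m) gives φ = 29.03769989°, h = 3056.669 m.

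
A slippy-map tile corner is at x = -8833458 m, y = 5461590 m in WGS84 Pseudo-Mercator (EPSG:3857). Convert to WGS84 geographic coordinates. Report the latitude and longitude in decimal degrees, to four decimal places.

lat 43.9751°, lon -79.3523°

R = 6378137 m. λ = x/R = -79.35230333°.
φ = 2·arctan(exp(y/R)) − 90° = 2·arctan(2.35443) − 90° = 43.97510220°.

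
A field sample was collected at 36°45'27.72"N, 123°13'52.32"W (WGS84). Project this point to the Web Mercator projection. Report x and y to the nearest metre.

Web Mercator is spherical with R = a = 6378137 m.
x = R·λ = 6378137 × -2.150790181 = -13718034.434 m.
y = R·ln tan(π/4 + φ/2) = 6378137 × 0.690701202 = 4405386.891 m.

x -13718034 m, y 4405387 m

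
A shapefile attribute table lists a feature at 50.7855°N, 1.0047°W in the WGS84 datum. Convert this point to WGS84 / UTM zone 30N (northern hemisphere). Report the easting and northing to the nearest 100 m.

Zone 30 central meridian λ₀ = 6×30 − 183 = -3°; Δλ = +1.9953°.
Transverse Mercator on WGS84 with k₀ = 0.9996 gives E = 640648.288 m, N = 5627869.918 m.

E 640600 m, N 5627900 m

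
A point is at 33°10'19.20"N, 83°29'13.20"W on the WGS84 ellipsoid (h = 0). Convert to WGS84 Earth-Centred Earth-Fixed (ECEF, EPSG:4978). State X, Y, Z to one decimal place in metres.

WGS84: a = 6378137 m, e² = 0.006694380; N(φ) = a/√(1−e²sin²φ) = 6384537.990 m.
X = (N+h)·cosφ·cosλ = 606169.638 m; Y = (N+h)·cosφ·sinλ = -5309571.551 m; Z = (N(1−e²)+h)·sinφ = 3469941.360 m.

X 606169.6 m, Y -5309571.6 m, Z 3469941.4 m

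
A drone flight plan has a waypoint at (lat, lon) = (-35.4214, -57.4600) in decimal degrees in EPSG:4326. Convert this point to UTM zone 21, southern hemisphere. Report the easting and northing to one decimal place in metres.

E 458240.4 m, N 6080126.5 m

Zone 21 central meridian λ₀ = 6×21 − 183 = -57°; Δλ = -0.4600°.
Transverse Mercator on WGS84 with k₀ = 0.9996 gives E = 458240.424 m, N = 6080126.490 m.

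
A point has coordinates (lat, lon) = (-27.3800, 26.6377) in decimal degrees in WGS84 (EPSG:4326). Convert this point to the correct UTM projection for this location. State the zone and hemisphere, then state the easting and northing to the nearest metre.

Zone 35S: E 464176 m, N 6971423 m

Longitude 26.6377° lies in the 6° band [24°, 30°), giving zone 35; latitude is south of the equator, so 35S.
Zone 35 central meridian λ₀ = 6×35 − 183 = 27°; Δλ = -0.3623°.
Transverse Mercator on WGS84 with k₀ = 0.9996 gives E = 464175.812 m, N = 6971423.033 m.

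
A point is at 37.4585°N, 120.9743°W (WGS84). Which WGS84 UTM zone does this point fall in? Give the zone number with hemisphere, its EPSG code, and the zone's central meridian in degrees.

UTM zone = ⌊(λ + 180)/6⌋ + 1; -120.9743° ∈ [-126°, -120°) → zone 10.
Hemisphere: N (φ ≥ 0).
Central meridian λ₀ = 6×10 − 183 = -123°.
EPSG code: 32610.

Zone 10N (EPSG:32610), central meridian -123°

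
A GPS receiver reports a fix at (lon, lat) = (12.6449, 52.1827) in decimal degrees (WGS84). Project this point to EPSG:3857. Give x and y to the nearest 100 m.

Web Mercator is spherical with R = a = 6378137 m.
x = R·λ = 6378137 × 0.220695139 = 1407623.829 m.
y = R·ln tan(π/4 + φ/2) = 6378137 × 1.071351652 = 6833227.611 m.

x 1407600 m, y 6833200 m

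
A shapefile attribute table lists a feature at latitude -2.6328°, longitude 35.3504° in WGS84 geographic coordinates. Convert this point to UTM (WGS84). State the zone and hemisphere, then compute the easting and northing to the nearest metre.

Zone 36S: E 761340 m, N 9708748 m

Longitude 35.3504° lies in the 6° band [30°, 36°), giving zone 36; latitude is south of the equator, so 36S.
Zone 36 central meridian λ₀ = 6×36 − 183 = 33°; Δλ = +2.3504°.
Transverse Mercator on WGS84 with k₀ = 0.9996 gives E = 761339.937 m, N = 9708748.106 m.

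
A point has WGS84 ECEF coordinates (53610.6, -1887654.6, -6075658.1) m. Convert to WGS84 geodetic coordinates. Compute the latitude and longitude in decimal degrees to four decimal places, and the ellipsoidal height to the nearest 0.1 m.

lat -72.8426°, lon -88.3732°, h 3741.1 m

λ = atan2(Y, X) = -88.37320045°; p = √(X²+Y²) = 1888415.7 m.
Bowring's method on WGS84 (a = 6378137 m, b = 6356752.314 m) gives φ = -72.84259971°, h = 3741.091 m.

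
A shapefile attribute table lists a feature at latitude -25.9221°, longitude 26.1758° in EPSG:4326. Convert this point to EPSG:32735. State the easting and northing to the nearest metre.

Zone 35 central meridian λ₀ = 6×35 − 183 = 27°; Δλ = -0.8242°.
Transverse Mercator on WGS84 with k₀ = 0.9996 gives E = 417459.890 m, N = 7132683.513 m.

E 417460 m, N 7132684 m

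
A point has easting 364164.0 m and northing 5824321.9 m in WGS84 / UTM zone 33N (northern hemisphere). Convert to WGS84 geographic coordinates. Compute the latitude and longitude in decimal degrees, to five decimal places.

lat 52.55200°, lon 12.99650°

Zone 33N: λ₀ = 15°, k₀ = 0.9996, false easting 500000 m.
Meridian distance M = (N − FN)/k₀ = 5826652.6 m.
Inverse transverse Mercator on WGS84 gives φ = 52.55199981°, λ = 12.99650029°.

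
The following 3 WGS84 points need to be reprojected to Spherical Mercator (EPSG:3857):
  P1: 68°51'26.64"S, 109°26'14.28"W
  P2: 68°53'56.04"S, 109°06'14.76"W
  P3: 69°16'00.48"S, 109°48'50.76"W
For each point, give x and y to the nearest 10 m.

Web Mercator: x = R·λ, y = R·ln tan(π/4+φ/2), R = 6378137 m.
P1 (-68.8574°, -109.4373°) → (-12182504.510, -10706633.770) m.
P2 (-68.8989°, -109.1041°) → (-12145412.855, -10719453.882) m.
P3 (-69.2668°, -109.8141°) → (-12224449.694, -10834169.439) m.

P1: x -12182500 m, y -10706630 m; P2: x -12145410 m, y -10719450 m; P3: x -12224450 m, y -10834170 m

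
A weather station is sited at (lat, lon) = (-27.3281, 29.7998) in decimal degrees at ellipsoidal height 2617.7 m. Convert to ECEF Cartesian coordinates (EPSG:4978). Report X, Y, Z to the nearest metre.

X 4922508 m, Y 2819124 m, Z -2911763 m

WGS84: a = 6378137 m, e² = 0.006694380; N(φ) = a/√(1−e²sin²φ) = 6382641.233 m.
X = (N+h)·cosφ·cosλ = 4922508.428 m; Y = (N+h)·cosφ·sinλ = 2819124.339 m; Z = (N(1−e²)+h)·sinφ = -2911762.863 m.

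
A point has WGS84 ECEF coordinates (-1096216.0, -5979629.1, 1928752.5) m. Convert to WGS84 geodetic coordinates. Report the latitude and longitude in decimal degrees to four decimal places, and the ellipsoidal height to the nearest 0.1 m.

λ = atan2(Y, X) = -100.38840047°; p = √(X²+Y²) = 6079280.7 m.
Bowring's method on WGS84 (a = 6378137 m, b = 6356752.314 m) gives φ = 17.71370012°, h = 1737.962 m.

lat 17.7137°, lon -100.3884°, h 1738.0 m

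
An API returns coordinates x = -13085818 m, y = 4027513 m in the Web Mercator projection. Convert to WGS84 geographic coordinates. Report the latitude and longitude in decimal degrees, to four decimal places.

lat 33.9904°, lon -117.5519°

R = 6378137 m. λ = x/R = -117.55190315°.
φ = 2·arctan(exp(y/R)) − 90° = 2·arctan(1.88035) − 90° = 33.99039960°.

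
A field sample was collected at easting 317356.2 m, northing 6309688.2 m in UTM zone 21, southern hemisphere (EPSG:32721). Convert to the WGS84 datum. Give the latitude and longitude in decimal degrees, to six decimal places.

lat -33.336500°, lon -58.962501°

Zone 21S: λ₀ = -57°, k₀ = 0.9996, false easting 500000 m, false northing 10000000 m.
Meridian distance M = (N − FN)/k₀ = -3691788.5 m.
Inverse transverse Mercator on WGS84 gives φ = -33.33650026°, λ = -58.96250053°.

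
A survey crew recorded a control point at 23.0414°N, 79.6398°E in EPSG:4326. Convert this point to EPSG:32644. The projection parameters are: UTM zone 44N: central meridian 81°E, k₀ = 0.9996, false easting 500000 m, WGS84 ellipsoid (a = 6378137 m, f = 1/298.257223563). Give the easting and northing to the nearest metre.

Zone 44 central meridian λ₀ = 6×44 − 183 = 81°; Δλ = -1.3602°.
Transverse Mercator on WGS84 with k₀ = 0.9996 gives E = 360638.032 m, N = 2548750.284 m.

E 360638 m, N 2548750 m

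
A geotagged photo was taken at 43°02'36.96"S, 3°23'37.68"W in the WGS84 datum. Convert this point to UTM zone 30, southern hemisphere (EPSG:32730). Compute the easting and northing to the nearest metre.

Zone 30 central meridian λ₀ = 6×30 − 183 = -3°; Δλ = -0.3938°.
Transverse Mercator on WGS84 with k₀ = 0.9996 gives E = 467924.698 m, N = 5234268.242 m.

E 467925 m, N 5234268 m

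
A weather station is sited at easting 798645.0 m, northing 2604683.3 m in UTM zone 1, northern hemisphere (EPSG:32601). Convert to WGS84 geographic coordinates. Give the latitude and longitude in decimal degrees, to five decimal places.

lat 23.52500°, lon -174.07530°

Zone 1N: λ₀ = -177°, k₀ = 0.9996, false easting 500000 m.
Meridian distance M = (N − FN)/k₀ = 2605725.6 m.
Inverse transverse Mercator on WGS84 gives φ = 23.52500033°, λ = -174.07530008°.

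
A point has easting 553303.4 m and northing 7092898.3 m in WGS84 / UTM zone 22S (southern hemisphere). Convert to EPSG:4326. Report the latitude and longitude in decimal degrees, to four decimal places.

Zone 22S: λ₀ = -51°, k₀ = 0.9996, false easting 500000 m, false northing 10000000 m.
Meridian distance M = (N − FN)/k₀ = -2908265.0 m.
Inverse transverse Mercator on WGS84 gives φ = -26.28270035°, λ = -50.46610004°.

lat -26.2827°, lon -50.4661°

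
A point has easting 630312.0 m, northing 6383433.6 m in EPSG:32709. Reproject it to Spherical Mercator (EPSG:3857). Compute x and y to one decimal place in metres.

Unproject from UTM 9S (λ₀ = -129°) → φ = -32.67910035°, λ = -127.61010016°.
Web Mercator (R = 6378137 m): x = -14205491.370 m, y = -3852786.954 m.

x -14205491.4 m, y -3852787.0 m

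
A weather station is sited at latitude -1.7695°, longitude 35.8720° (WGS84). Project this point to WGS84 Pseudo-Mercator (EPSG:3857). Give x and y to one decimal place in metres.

x 3993252.8 m, y -197011.2 m

Web Mercator is spherical with R = a = 6378137 m.
x = R·λ = 6378137 × 0.626084509 = 3993252.774 m.
y = R·ln tan(π/4 + φ/2) = 6378137 × -0.030888512 = -197011.160 m.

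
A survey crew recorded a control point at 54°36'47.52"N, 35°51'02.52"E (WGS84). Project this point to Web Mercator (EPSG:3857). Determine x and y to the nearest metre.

x 3990882 m, y 7287155 m

Web Mercator is spherical with R = a = 6378137 m.
x = R·λ = 6378137 × 0.625712754 = 3990881.669 m.
y = R·ln tan(π/4 + φ/2) = 6378137 × 1.142520948 = 7287155.135 m.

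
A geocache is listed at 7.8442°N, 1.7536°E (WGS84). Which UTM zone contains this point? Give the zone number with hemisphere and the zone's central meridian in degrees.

Zone 31N, central meridian 3°

UTM zone = ⌊(λ + 180)/6⌋ + 1; 1.7536° ∈ [0°, 6°) → zone 31.
Hemisphere: N (φ ≥ 0).
Central meridian λ₀ = 6×31 − 183 = 3°.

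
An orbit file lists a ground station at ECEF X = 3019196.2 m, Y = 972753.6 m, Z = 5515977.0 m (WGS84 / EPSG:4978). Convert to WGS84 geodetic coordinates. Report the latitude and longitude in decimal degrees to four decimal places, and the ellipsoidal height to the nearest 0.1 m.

lat 60.2644°, lon 17.8584°, h 955.6 m

λ = atan2(Y, X) = 17.85840047°; p = √(X²+Y²) = 3172033.3 m.
Bowring's method on WGS84 (a = 6378137 m, b = 6356752.314 m) gives φ = 60.26439997°, h = 955.614 m.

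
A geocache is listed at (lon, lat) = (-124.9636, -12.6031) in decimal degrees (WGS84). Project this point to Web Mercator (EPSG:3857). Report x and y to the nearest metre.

x -13910884 m, y -1414423 m

Web Mercator is spherical with R = a = 6378137 m.
x = R·λ = 6378137 × -2.181026265 = -13910884.320 m.
y = R·ln tan(π/4 + φ/2) = 6378137 × -0.221761188 = -1414423.238 m.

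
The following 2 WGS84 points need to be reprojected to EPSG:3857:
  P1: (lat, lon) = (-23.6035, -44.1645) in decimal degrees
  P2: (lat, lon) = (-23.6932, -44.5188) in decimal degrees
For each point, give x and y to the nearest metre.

Web Mercator: x = R·λ, y = R·ln tan(π/4+φ/2), R = 6378137 m.
P1 (-23.6035°, -44.1645°) → (-4916369.651, -2705166.753) m.
P2 (-23.6932°, -44.5188°) → (-4955810.147, -2716067.509) m.

P1: x -4916370 m, y -2705167 m; P2: x -4955810 m, y -2716068 m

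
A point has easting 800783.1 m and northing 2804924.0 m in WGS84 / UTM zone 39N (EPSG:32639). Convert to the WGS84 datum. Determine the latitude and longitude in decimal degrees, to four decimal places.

lat 25.3307°, lon 53.9879°

Zone 39N: λ₀ = 51°, k₀ = 0.9996, false easting 500000 m.
Meridian distance M = (N − FN)/k₀ = 2806046.4 m.
Inverse transverse Mercator on WGS84 gives φ = 25.33070017°, λ = 53.98789988°.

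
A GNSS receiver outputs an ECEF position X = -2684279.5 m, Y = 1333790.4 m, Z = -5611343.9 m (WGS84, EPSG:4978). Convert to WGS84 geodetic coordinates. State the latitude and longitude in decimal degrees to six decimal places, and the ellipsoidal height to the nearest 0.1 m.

λ = atan2(Y, X) = 153.57769922°; p = √(X²+Y²) = 2997391.1 m.
Bowring's method on WGS84 (a = 6378137 m, b = 6356752.314 m) gives φ = -62.04999998°, h = 243.143 m.

lat -62.050000°, lon 153.577699°, h 243.1 m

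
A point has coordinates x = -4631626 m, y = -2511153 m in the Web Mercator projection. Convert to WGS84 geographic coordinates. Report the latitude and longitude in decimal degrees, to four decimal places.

lat -21.9969°, lon -41.6066°

R = 6378137 m. λ = x/R = -41.60660426°.
φ = 2·arctan(exp(y/R)) − 90° = 2·arctan(0.67455) − 90° = -21.99689961°.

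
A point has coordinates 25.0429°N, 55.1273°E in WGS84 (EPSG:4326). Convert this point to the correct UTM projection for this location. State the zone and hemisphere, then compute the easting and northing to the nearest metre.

Zone 40N: E 311070 m, N 2771005 m

Longitude 55.1273° lies in the 6° band [54°, 60°), giving zone 40; latitude is north of the equator, so 40N.
Zone 40 central meridian λ₀ = 6×40 − 183 = 57°; Δλ = -1.8727°.
Transverse Mercator on WGS84 with k₀ = 0.9996 gives E = 311070.319 m, N = 2771005.283 m.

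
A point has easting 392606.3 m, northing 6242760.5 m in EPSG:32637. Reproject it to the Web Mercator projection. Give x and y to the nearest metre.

x 4148176 m, y 7621862 m

Unproject from UTM 37N (λ₀ = 39°) → φ = 56.31740009°, λ = 37.26370068°.
Web Mercator (R = 6378137 m): x = 4148176.185 m, y = 7621862.261 m.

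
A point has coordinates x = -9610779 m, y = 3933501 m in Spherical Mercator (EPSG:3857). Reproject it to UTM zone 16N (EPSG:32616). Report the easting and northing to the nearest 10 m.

E 561910 m, N 3683340 m

Web Mercator inverse (R = 6378137 m) → φ = 33.28730287°, λ = -86.33509668°.
UTM 16N forward: E = 561910.966 m, N = 3683335.267 m.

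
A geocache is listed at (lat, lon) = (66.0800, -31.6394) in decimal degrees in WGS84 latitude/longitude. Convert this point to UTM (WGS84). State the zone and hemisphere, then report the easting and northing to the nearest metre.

Zone 25N: E 561556 m, N 7329495 m

Longitude -31.6394° lies in the 6° band [-36°, -30°), giving zone 25; latitude is north of the equator, so 25N.
Zone 25 central meridian λ₀ = 6×25 − 183 = -33°; Δλ = +1.3606°.
Transverse Mercator on WGS84 with k₀ = 0.9996 gives E = 561555.575 m, N = 7329495.265 m.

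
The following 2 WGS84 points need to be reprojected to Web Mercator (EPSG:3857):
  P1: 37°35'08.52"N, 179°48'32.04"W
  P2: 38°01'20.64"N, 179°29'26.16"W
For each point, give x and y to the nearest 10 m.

P1: x -20016240 m, y 4521060 m; P2: x -19980800 m, y 4582590 m

Web Mercator: x = R·λ, y = R·ln tan(π/4+φ/2), R = 6378137 m.
P1 (37.5857°, -179.8089°) → (-20016235.188, 4521063.312) m.
P2 (38.0224°, -179.4906°) → (-19980802.194, 4582590.665) m.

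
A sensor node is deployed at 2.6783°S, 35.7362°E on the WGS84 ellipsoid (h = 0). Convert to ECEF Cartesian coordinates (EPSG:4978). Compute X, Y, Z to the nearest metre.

X 5171610 m, Y 3721136 m, Z -296045 m

WGS84: a = 6378137 m, e² = 0.006694380; N(φ) = a/√(1−e²sin²φ) = 6378183.616 m.
X = (N+h)·cosφ·cosλ = 5171609.846 m; Y = (N+h)·cosφ·sinλ = 3721135.532 m; Z = (N(1−e²)+h)·sinφ = -296045.405 m.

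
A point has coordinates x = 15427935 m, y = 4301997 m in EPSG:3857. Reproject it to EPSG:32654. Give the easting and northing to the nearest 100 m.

E 282900 m, N 3987700 m

Web Mercator inverse (R = 6378137 m) → φ = 36.00999677°, λ = 138.59149813°.
UTM 54N forward: E = 282934.947 m, N = 3987740.462 m.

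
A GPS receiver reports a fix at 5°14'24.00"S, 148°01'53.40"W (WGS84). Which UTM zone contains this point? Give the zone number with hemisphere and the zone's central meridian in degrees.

UTM zone = ⌊(λ + 180)/6⌋ + 1; -148.0315° ∈ [-150°, -144°) → zone 6.
Hemisphere: S (φ < 0).
Central meridian λ₀ = 6×6 − 183 = -147°.

Zone 6S, central meridian -147°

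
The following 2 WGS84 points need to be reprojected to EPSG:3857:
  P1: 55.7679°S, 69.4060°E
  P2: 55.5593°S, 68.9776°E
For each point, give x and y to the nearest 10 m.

Web Mercator: x = R·λ, y = R·ln tan(π/4+φ/2), R = 6378137 m.
P1 (-55.7679°, 69.4060°) → (7726240.578, -7512349.178) m.
P2 (-55.5593°, 68.9776°) → (7678551.308, -7471180.341) m.

P1: x 7726240 m, y -7512350 m; P2: x 7678550 m, y -7471180 m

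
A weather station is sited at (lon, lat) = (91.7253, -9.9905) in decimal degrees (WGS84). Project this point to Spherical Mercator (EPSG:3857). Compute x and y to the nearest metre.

Web Mercator is spherical with R = a = 6378137 m.
x = R·λ = 6378137 × 1.600908492 = 10210813.689 m.
y = R·ln tan(π/4 + φ/2) = 6378137 × -0.175257468 = -1117816.141 m.

x 10210814 m, y -1117816 m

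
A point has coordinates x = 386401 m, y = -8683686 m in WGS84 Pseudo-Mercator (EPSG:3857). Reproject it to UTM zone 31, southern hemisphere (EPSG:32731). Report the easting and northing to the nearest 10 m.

E 525280 m, N 3209160 m

Web Mercator inverse (R = 6378137 m) → φ = -61.25100145°, λ = 3.47109924°.
UTM 31S forward: E = 525278.343 m, N = 3209163.333 m.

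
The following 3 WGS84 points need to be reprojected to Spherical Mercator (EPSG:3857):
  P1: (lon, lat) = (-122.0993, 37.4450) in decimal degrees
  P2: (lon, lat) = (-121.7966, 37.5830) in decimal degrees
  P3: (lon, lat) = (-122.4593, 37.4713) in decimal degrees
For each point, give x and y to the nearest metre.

P1: x -13592032 m, y 4501317 m; P2: x -13558335 m, y 4520684 m; P3: x -13632107 m, y 4505005 m

Web Mercator: x = R·λ, y = R·ln tan(π/4+φ/2), R = 6378137 m.
P1 (37.4450°, -122.0993°) → (-13592031.902, 4501316.900) m.
P2 (37.5830°, -121.7966°) → (-13558335.492, 4520684.032) m.
P3 (37.4713°, -122.4593°) → (-13632106.919, 4505005.122) m.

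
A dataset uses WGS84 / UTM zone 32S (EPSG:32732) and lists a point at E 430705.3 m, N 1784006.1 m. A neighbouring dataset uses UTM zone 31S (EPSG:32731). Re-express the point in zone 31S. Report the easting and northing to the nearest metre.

E 614956 m, N 1781706 m

UTM 32S → geographic: φ = -74.02370016°, λ = 6.74400060°.
UTM 31S (λ₀ = 3°) forward: E = 614955.523 m, N = 1781705.525 m.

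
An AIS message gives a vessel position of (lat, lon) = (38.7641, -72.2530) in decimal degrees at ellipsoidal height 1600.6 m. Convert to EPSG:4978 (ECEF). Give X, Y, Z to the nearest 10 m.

X 1518280 m, Y -4743980 m, Z 3972930 m

WGS84: a = 6378137 m, e² = 0.006694380; N(φ) = a/√(1−e²sin²φ) = 6386522.689 m.
X = (N+h)·cosφ·cosλ = 1518284.976 m; Y = (N+h)·cosφ·sinλ = -4743976.399 m; Z = (N(1−e²)+h)·sinφ = 3972933.398 m.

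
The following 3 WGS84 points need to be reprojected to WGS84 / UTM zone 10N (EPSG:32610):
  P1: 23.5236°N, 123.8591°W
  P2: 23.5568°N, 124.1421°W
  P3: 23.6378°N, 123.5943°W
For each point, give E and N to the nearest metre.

UTM zone 10N: λ₀ = -123°, k₀ = 0.9996.
P1 (23.5236°, -123.8591°) → (412299.110, 2601746.498) m.
P2 (23.5568°, -124.1421°) → (383436.134, 2605623.889) m.
P3 (23.6378°, -123.5943°) → (439384.393, 2614252.951) m.

P1: E 412299 m, N 2601746 m; P2: E 383436 m, N 2605624 m; P3: E 439384 m, N 2614253 m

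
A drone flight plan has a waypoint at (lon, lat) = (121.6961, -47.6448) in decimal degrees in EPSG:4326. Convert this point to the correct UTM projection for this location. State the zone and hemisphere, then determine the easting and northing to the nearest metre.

Zone 51S: E 402070 m, N 4722354 m

Longitude 121.6961° lies in the 6° band [120°, 126°), giving zone 51; latitude is south of the equator, so 51S.
Zone 51 central meridian λ₀ = 6×51 − 183 = 123°; Δλ = -1.3039°.
Transverse Mercator on WGS84 with k₀ = 0.9996 gives E = 402069.911 m, N = 4722354.026 m.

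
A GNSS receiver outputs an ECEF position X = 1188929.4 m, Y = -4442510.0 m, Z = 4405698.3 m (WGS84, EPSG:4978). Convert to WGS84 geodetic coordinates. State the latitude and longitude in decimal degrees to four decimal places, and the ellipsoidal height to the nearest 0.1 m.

lat 43.9634°, lon -75.0173°, h 767.7 m

λ = atan2(Y, X) = -75.01729995°; p = √(X²+Y²) = 4598852.9 m.
Bowring's method on WGS84 (a = 6378137 m, b = 6356752.314 m) gives φ = 43.96340017°, h = 767.665 m.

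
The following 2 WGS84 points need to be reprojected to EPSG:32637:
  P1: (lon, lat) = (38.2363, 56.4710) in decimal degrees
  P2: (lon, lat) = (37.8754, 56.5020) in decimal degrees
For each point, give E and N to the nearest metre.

P1: E 452951 m, N 6258764 m; P2: E 430775 m, N 6262520 m

UTM zone 37N: λ₀ = 39°, k₀ = 0.9996.
P1 (56.4710°, 38.2363°) → (452951.133, 6258764.014) m.
P2 (56.5020°, 37.8754°) → (430774.758, 6262519.676) m.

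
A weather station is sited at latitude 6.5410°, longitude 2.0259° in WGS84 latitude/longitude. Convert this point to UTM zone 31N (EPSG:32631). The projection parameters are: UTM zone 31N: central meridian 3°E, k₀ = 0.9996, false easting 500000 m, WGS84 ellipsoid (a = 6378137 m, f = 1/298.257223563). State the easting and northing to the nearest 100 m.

E 392300 m, N 723100 m

Zone 31 central meridian λ₀ = 6×31 − 183 = 3°; Δλ = -0.9741°.
Transverse Mercator on WGS84 with k₀ = 0.9996 gives E = 392302.867 m, N = 723112.786 m.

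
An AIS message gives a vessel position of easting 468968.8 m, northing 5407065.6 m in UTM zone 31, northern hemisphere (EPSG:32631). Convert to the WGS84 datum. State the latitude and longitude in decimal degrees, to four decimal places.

lat 48.8158°, lon 2.5773°

Zone 31N: λ₀ = 3°, k₀ = 0.9996, false easting 500000 m.
Meridian distance M = (N − FN)/k₀ = 5409229.3 m.
Inverse transverse Mercator on WGS84 gives φ = 48.81579984°, λ = 2.57729943°.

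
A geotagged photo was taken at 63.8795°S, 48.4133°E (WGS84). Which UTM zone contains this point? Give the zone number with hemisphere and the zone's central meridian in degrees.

Zone 39S, central meridian 51°

UTM zone = ⌊(λ + 180)/6⌋ + 1; 48.4133° ∈ [48°, 54°) → zone 39.
Hemisphere: S (φ < 0).
Central meridian λ₀ = 6×39 − 183 = 51°.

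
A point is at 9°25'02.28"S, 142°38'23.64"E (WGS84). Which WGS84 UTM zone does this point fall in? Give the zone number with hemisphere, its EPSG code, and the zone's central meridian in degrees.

UTM zone = ⌊(λ + 180)/6⌋ + 1; 142.6399° ∈ [138°, 144°) → zone 54.
Hemisphere: S (φ < 0).
Central meridian λ₀ = 6×54 − 183 = 141°.
EPSG code: 32754.

Zone 54S (EPSG:32754), central meridian 141°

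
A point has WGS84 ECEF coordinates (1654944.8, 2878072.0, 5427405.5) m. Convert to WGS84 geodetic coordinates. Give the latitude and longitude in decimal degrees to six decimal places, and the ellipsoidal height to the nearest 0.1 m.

lat 58.716800°, lon 60.100299°, h -253.1 m

λ = atan2(Y, X) = 60.10029924°; p = √(X²+Y²) = 3319961.0 m.
Bowring's method on WGS84 (a = 6378137 m, b = 6356752.314 m) gives φ = 58.71679973°, h = -253.131 m.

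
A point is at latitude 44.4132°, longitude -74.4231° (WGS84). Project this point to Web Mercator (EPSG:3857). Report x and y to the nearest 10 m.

Web Mercator is spherical with R = a = 6378137 m.
x = R·λ = 6378137 × -1.298928135 = -8284741.595 m.
y = R·ln tan(π/4 + φ/2) = 6378137 × 0.866963205 = 5529610.093 m.

x -8284740 m, y 5529610 m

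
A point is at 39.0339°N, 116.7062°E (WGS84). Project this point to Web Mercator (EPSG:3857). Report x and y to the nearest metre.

x 12991675 m, y 4726529 m

Web Mercator is spherical with R = a = 6378137 m.
x = R·λ = 6378137 × 2.036907447 = 12991674.756 m.
y = R·ln tan(π/4 + φ/2) = 6378137 × 0.741051599 = 4726528.621 m.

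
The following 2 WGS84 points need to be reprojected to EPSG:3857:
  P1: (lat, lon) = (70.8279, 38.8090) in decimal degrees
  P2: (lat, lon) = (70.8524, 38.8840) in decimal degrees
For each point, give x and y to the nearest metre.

Web Mercator: x = R·λ, y = R·ln tan(π/4+φ/2), R = 6378137 m.
P1 (70.8279°, 38.8090°) → (4320198.118, 11343682.173) m.
P2 (70.8524°, 38.8840°) → (4328547.080, 11351992.009) m.

P1: x 4320198 m, y 11343682 m; P2: x 4328547 m, y 11351992 m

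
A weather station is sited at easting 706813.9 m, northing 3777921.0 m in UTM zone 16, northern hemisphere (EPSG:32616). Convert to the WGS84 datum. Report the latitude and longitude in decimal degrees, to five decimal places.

lat 34.12170°, lon -84.75750°

Zone 16N: λ₀ = -87°, k₀ = 0.9996, false easting 500000 m.
Meridian distance M = (N − FN)/k₀ = 3779432.8 m.
Inverse transverse Mercator on WGS84 gives φ = 34.12170025°, λ = -84.75750050°.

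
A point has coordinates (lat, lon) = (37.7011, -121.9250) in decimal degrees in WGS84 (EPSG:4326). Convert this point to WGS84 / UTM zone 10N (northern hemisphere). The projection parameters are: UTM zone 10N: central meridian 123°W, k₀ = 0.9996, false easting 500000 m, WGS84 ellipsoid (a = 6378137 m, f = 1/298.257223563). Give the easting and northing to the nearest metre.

E 594765 m, N 4173196 m

Zone 10 central meridian λ₀ = 6×10 − 183 = -123°; Δλ = +1.0750°.
Transverse Mercator on WGS84 with k₀ = 0.9996 gives E = 594765.333 m, N = 4173195.990 m.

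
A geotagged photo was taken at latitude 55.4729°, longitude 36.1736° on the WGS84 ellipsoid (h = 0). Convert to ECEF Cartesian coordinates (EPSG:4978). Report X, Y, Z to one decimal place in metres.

X 2924880.1 m, Y 2138619.8 m, Z 5231402.3 m

WGS84: a = 6378137 m, e² = 0.006694380; N(φ) = a/√(1−e²sin²φ) = 6392676.927 m.
X = (N+h)·cosφ·cosλ = 2924880.145 m; Y = (N+h)·cosφ·sinλ = 2138619.766 m; Z = (N(1−e²)+h)·sinφ = 5231402.257 m.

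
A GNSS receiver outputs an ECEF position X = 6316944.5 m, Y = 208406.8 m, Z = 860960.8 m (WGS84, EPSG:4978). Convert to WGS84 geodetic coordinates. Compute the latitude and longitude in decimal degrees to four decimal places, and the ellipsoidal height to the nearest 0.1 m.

λ = atan2(Y, X) = 1.88960035°; p = √(X²+Y²) = 6320381.4 m.
Bowring's method on WGS84 (a = 6378137 m, b = 6356752.314 m) gives φ = 7.80870022°, h = 1006.327 m.

lat 7.8087°, lon 1.8896°, h 1006.3 m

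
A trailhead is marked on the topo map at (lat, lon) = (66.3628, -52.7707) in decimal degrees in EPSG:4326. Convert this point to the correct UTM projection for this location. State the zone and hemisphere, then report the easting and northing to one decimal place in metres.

Zone 22N: E 420785.9 m, N 7361471.2 m

Longitude -52.7707° lies in the 6° band [-54°, -48°), giving zone 22; latitude is north of the equator, so 22N.
Zone 22 central meridian λ₀ = 6×22 − 183 = -51°; Δλ = -1.7707°.
Transverse Mercator on WGS84 with k₀ = 0.9996 gives E = 420785.883 m, N = 7361471.182 m.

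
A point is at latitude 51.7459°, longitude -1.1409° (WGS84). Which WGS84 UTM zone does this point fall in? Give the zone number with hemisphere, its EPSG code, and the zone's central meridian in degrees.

Zone 30N (EPSG:32630), central meridian -3°

UTM zone = ⌊(λ + 180)/6⌋ + 1; -1.1409° ∈ [-6°, 0°) → zone 30.
Hemisphere: N (φ ≥ 0).
Central meridian λ₀ = 6×30 − 183 = -3°.
EPSG code: 32630.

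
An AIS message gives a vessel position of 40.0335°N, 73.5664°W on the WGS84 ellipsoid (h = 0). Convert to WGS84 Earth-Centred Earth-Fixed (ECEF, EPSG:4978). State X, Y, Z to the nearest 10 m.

X 1383490 m, Y -4690540 m, Z 4080830 m

WGS84: a = 6378137 m, e² = 0.006694380; N(φ) = a/√(1−e²sin²φ) = 6386988.511 m.
X = (N+h)·cosφ·cosλ = 1383489.803 m; Y = (N+h)·cosφ·sinλ = -4690537.781 m; Z = (N(1−e²)+h)·sinφ = 4080834.306 m.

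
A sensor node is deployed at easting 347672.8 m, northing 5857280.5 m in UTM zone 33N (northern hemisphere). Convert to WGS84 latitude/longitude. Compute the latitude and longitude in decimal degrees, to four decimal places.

Zone 33N: λ₀ = 15°, k₀ = 0.9996, false easting 500000 m.
Meridian distance M = (N − FN)/k₀ = 5859624.3 m.
Inverse transverse Mercator on WGS84 gives φ = 52.84370033°, λ = 12.73819931°.

lat 52.8437°, lon 12.7382°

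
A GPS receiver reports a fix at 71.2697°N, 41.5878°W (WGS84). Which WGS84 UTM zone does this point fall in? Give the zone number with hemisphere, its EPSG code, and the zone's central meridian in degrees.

UTM zone = ⌊(λ + 180)/6⌋ + 1; -41.5878° ∈ [-42°, -36°) → zone 24.
Hemisphere: N (φ ≥ 0).
Central meridian λ₀ = 6×24 − 183 = -39°.
EPSG code: 32624.

Zone 24N (EPSG:32624), central meridian -39°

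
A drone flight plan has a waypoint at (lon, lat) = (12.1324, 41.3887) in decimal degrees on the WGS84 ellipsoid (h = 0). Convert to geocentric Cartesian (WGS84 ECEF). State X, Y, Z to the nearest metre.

X 4685125 m, Y 1007175 m, Z 4194906 m

WGS84: a = 6378137 m, e² = 0.006694380; N(φ) = a/√(1−e²sin²φ) = 6387489.914 m.
X = (N+h)·cosφ·cosλ = 4685124.813 m; Y = (N+h)·cosφ·sinλ = 1007175.206 m; Z = (N(1−e²)+h)·sinφ = 4194906.275 m.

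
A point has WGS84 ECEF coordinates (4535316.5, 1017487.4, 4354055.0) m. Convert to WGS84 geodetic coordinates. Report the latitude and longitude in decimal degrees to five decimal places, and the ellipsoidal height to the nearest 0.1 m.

lat 43.32150°, lon 12.64480°, h 728.3 m

λ = atan2(Y, X) = 12.64480026°; p = √(X²+Y²) = 4648050.8 m.
Bowring's method on WGS84 (a = 6378137 m, b = 6356752.314 m) gives φ = 43.32150048°, h = 728.309 m.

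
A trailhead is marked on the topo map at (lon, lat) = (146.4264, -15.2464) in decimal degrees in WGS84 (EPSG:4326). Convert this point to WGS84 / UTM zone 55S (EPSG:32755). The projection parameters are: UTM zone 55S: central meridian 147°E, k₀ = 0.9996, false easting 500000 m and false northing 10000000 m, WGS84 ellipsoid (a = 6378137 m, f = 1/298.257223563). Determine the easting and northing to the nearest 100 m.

E 438400 m, N 8314300 m

Zone 55 central meridian λ₀ = 6×55 − 183 = 147°; Δλ = -0.5736°.
Transverse Mercator on WGS84 with k₀ = 0.9996 gives E = 438404.006 m, N = 8314339.695 m.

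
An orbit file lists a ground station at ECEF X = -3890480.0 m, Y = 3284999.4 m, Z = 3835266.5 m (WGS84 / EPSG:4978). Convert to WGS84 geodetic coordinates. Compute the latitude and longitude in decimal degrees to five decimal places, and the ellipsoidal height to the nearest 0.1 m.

lat 37.17260°, lon 139.82330°, h 4291.3 m

λ = atan2(Y, X) = 139.82330072°; p = √(X²+Y²) = 5091861.7 m.
Bowring's method on WGS84 (a = 6378137 m, b = 6356752.314 m) gives φ = 37.17259971°, h = 4291.286 m.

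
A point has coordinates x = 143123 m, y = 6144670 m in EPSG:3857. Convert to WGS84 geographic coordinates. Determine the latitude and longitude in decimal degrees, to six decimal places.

lat 48.226803°, lon 1.285696°

R = 6378137 m. λ = x/R = 1.28569578°.
φ = 2·arctan(exp(y/R)) − 90° = 2·arctan(2.62058) − 90° = 48.22680266°.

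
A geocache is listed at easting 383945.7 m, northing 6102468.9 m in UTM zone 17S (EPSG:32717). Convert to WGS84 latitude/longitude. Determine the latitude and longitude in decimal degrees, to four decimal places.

Zone 17S: λ₀ = -81°, k₀ = 0.9996, false easting 500000 m, false northing 10000000 m.
Meridian distance M = (N − FN)/k₀ = -3899090.7 m.
Inverse transverse Mercator on WGS84 gives φ = -35.21410015°, λ = -82.27509960°.

lat -35.2141°, lon -82.2751°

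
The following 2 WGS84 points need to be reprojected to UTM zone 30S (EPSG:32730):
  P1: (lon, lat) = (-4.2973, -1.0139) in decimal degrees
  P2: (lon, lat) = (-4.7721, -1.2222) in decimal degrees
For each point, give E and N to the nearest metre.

UTM zone 30S: λ₀ = -3°, k₀ = 0.9996.
P1 (-1.0139°, -4.2973°) → (355653.031, 9887904.549) m.
P2 (-1.2222°, -4.7721°) → (302822.577, 9864844.916) m.

P1: E 355653 m, N 9887905 m; P2: E 302823 m, N 9864845 m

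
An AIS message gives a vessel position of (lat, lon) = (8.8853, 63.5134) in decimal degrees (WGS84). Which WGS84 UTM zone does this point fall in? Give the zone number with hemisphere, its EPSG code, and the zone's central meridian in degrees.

UTM zone = ⌊(λ + 180)/6⌋ + 1; 63.5134° ∈ [60°, 66°) → zone 41.
Hemisphere: N (φ ≥ 0).
Central meridian λ₀ = 6×41 − 183 = 63°.
EPSG code: 32641.

Zone 41N (EPSG:32641), central meridian 63°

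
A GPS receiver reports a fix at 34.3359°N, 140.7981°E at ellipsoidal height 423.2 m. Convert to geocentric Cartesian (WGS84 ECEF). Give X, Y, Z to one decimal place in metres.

X -4085925.3 m, Y 3332625.0 m, Z 3577513.8 m

WGS84: a = 6378137 m, e² = 0.006694380; N(φ) = a/√(1−e²sin²φ) = 6384939.897 m.
X = (N+h)·cosφ·cosλ = -4085925.282 m; Y = (N+h)·cosφ·sinλ = 3332624.972 m; Z = (N(1−e²)+h)·sinφ = 3577513.831 m.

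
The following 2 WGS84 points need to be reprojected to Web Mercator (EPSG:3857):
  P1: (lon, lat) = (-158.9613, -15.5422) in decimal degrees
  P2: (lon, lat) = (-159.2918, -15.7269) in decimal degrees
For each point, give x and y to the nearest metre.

Web Mercator: x = R·λ, y = R·ln tan(π/4+φ/2), R = 6378137 m.
P1 (-15.5422°, -158.9613°) → (-17695490.972, -1751767.039) m.
P2 (-15.7269°, -159.2918°) → (-17732282.064, -1773117.730) m.

P1: x -17695491 m, y -1751767 m; P2: x -17732282 m, y -1773118 m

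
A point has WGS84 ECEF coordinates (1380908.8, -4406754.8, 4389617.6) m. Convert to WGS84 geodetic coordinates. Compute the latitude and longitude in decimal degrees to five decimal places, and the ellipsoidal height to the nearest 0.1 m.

lat 43.73940°, lon -72.60100°, h 3471.7 m

λ = atan2(Y, X) = -72.60099975°; p = √(X²+Y²) = 4618051.2 m.
Bowring's method on WGS84 (a = 6378137 m, b = 6356752.314 m) gives φ = 43.73939977°, h = 3471.748 m.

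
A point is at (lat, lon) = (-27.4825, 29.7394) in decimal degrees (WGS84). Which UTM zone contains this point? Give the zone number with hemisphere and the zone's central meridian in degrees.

Zone 35S, central meridian 27°

UTM zone = ⌊(λ + 180)/6⌋ + 1; 29.7394° ∈ [24°, 30°) → zone 35.
Hemisphere: S (φ < 0).
Central meridian λ₀ = 6×35 − 183 = 27°.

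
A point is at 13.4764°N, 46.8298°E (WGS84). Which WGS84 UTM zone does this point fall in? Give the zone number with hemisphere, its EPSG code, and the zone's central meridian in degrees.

Zone 38N (EPSG:32638), central meridian 45°

UTM zone = ⌊(λ + 180)/6⌋ + 1; 46.8298° ∈ [42°, 48°) → zone 38.
Hemisphere: N (φ ≥ 0).
Central meridian λ₀ = 6×38 − 183 = 45°.
EPSG code: 32638.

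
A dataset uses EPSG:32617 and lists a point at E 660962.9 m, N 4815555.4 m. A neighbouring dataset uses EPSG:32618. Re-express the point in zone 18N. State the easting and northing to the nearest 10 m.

E 175690 m, N 4821450 m

UTM 17N → geographic: φ = 43.47559957°, λ = -79.00980045°.
UTM 18N (λ₀ = -75°) forward: E = 175685.478 m, N = 4821446.365 m.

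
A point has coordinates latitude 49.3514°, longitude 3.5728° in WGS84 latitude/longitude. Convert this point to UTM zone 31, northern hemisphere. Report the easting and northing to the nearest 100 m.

E 541600 m, N 5466700 m

Zone 31 central meridian λ₀ = 6×31 − 183 = 3°; Δλ = +0.5728°.
Transverse Mercator on WGS84 with k₀ = 0.9996 gives E = 541600.407 m, N = 5466678.221 m.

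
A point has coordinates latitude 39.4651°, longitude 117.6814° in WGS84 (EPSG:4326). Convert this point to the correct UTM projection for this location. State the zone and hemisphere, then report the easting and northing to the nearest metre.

Longitude 117.6814° lies in the 6° band [114°, 120°), giving zone 50; latitude is north of the equator, so 50N.
Zone 50 central meridian λ₀ = 6×50 − 183 = 117°; Δλ = +0.6814°.
Transverse Mercator on WGS84 with k₀ = 0.9996 gives E = 558615.657 m, N = 4368612.842 m.

Zone 50N: E 558616 m, N 4368613 m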